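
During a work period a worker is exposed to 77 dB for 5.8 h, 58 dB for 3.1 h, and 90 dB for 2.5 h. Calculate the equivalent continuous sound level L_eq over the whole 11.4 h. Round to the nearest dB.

84 dB

Weight each interval's intensity by its duration and average over T = 11.4 h:
Σ tᵢ·10^(Lᵢ/10) = 5.8·10^(77/10) + 3.1·10^(58/10) + 2.5·10^(90/10) = 2.793e+09.
L_eq = 10·log₁₀(2.793e+09/11.4) = 83.89 dB.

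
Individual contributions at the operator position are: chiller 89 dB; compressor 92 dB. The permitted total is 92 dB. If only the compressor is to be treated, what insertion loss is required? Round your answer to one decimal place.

Everything except the compressor sums to 10^(89/10) = 7.943e+08 in linear terms, 89.00 dB.
The limit corresponds to 10^(92/10) = 1.585e+09; subtracting the fixed part leaves 7.906e+08 for the compressor, i.e. 88.98 dB.
So the compressor must be reduced from 92 to 88.98 dB: IL = 3.02 dB.

3.0 dB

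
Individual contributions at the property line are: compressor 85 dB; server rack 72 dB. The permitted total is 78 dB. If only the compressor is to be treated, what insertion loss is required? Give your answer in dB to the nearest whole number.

8 dB

Everything except the compressor sums to 10^(72/10) = 1.585e+07 in linear terms, 72.00 dB.
To meet 78 dB overall, the treated compressor may contribute at most 10^(78/10) − 1.585e+07 = 4.725e+07, i.e. 76.74 dB.
So the compressor must be reduced from 85 to 76.74 dB: IL = 8.26 dB.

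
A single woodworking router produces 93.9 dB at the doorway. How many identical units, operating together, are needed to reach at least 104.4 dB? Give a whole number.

12

N identical sources give L₁ + 10·log₁₀ N, so require 10·log₁₀ N ≥ 104.4 − 93.9 = 10.5 dB.
N ≥ 10^(10.5/10) = 11.220, so N = 12.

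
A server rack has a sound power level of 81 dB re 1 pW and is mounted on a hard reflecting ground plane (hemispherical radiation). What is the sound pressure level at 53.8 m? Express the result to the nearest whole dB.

38 dB

Free-field hemispherical radiation: L_p = L_w − 10·log₁₀(2π·r²), r = 53.8 m.
2π·r² = 1.819e+04 m², 10·log₁₀ of that is 42.597 dB.
L_p = 81 − 42.597 = 38.40 dB.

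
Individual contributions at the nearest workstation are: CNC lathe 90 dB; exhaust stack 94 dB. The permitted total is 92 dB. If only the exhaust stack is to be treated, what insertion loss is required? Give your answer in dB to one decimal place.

6.3 dB

Fixed contribution from the other source: Σ 10^(L/10) = 10^(90/10) = 1.000e+09 (90.00 dB).
The limit corresponds to 10^(92/10) = 1.585e+09; subtracting the fixed part leaves 5.849e+08 for the exhaust stack, i.e. 87.67 dB.
So the exhaust stack must be reduced from 94 to 87.67 dB: IL = 6.33 dB.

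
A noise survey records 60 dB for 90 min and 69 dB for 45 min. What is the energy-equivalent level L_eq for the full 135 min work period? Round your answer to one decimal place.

65.2 dB

Weight each interval's intensity by its duration and average over T = 135 min:
Σ tᵢ·10^(Lᵢ/10) = 90·10^(60/10) + 45·10^(69/10) = 4.474e+08.
L_eq = 10·log₁₀(4.474e+08/135) = 65.20 dB.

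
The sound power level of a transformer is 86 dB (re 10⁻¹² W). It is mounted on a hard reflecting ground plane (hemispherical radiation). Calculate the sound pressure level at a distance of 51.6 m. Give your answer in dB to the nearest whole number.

Free-field hemispherical radiation: L_p = L_w − 10·log₁₀(2π·r²), r = 51.6 m.
2π·r² = 1.673e+04 m², 10·log₁₀ of that is 42.235 dB.
L_p = 86 − 42.235 = 43.77 dB.

44 dB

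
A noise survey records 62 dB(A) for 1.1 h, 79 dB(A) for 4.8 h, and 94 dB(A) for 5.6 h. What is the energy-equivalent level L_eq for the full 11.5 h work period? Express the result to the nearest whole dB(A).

The energy average is taken in the linear domain: L_eq = 10·log₁₀[(Σ tᵢ·10^(Lᵢ/10))/T], T = 11.5 h.
Σ tᵢ·10^(Lᵢ/10) = 1.1·10^(62/10) + 4.8·10^(79/10) + 5.6·10^(94/10) = 1.445e+10.
L_eq = 10·log₁₀(1.445e+10/11.5) = 90.99 dB(A).

91 dB(A)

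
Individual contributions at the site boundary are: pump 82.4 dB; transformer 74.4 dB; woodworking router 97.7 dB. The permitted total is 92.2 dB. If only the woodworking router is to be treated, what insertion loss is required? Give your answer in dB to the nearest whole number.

The untreated sources together contribute 10^(82.4/10) + 10^(74.4/10) = 2.013e+08, i.e. 83.04 dB.
To meet 92.2 dB overall, the treated woodworking router may contribute at most 10^(92.2/10) − 2.013e+08 = 1.458e+09, i.e. 91.64 dB.
So the woodworking router must be reduced from 97.7 to 91.64 dB: IL = 6.06 dB.

6 dB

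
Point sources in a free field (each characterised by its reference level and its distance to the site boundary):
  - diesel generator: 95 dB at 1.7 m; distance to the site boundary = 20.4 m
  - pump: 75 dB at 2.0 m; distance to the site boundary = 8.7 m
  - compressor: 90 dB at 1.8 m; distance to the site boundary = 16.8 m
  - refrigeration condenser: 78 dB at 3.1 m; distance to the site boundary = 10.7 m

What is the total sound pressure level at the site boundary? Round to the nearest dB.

76 dB

First find each source's level at the receiver (point-source: −20·log₁₀(r/r_ref)), then combine on an intensity basis.
diesel generator: 95 − 20·log₁₀(20.4/1.7) = 95 − 21.58 = 73.42 dB.
pump: 75 − 20·log₁₀(8.7/2.0) = 75 − 12.77 = 62.23 dB.
compressor: 90 − 20·log₁₀(16.8/1.8) = 90 − 19.40 = 70.60 dB.
refrigeration condenser: 78 − 20·log₁₀(10.7/3.1) = 78 − 10.76 = 67.24 dB.
Σ 10^(L/10) = 4.041e+07 → L_total = 10·log₁₀(4.041e+07) = 76.06 dB.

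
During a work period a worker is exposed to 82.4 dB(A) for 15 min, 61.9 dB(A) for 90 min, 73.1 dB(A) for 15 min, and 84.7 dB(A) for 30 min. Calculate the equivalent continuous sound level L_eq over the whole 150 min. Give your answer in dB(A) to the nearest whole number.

79 dB(A)

The energy average is taken in the linear domain: L_eq = 10·log₁₀[(Σ tᵢ·10^(Lᵢ/10))/T], T = 150 min.
Σ tᵢ·10^(Lᵢ/10) = 15·10^(82.4/10) + 90·10^(61.9/10) + 15·10^(73.1/10) + 30·10^(84.7/10) = 1.191e+10.
L_eq = 10·log₁₀(1.191e+10/150) = 79.00 dB(A).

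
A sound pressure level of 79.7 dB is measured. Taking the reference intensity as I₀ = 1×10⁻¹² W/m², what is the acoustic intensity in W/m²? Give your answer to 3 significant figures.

I = I₀·10^(L/10) = 10⁻¹² × 10^(79.7/10) = 10^(-4.030).

9.33e-05 W/m²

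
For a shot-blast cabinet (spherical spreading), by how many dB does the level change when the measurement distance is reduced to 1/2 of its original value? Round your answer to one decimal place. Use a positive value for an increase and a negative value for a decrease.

Point-source spreading: ΔL = −20·log₁₀(r₂/r₁).
ΔL = −20·log₁₀(0.5) = +6.02 dB.

+6.0 dB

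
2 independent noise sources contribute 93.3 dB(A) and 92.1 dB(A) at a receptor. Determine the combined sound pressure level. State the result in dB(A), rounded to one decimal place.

95.8 dB(A)

Incoherent sources combine by intensity addition: L_total = 10·log₁₀(Σ 10^(L_i/10)).
Σ 10^(L/10) = 10^(93.3/10) + 10^(92.1/10) = 3.760e+09.
L_total = 10·log₁₀(3.760e+09) = 95.75 dB(A).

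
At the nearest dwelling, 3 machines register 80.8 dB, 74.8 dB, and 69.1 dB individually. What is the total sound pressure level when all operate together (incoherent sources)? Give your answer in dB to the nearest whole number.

82 dB

Incoherent sources combine by intensity addition: L_total = 10·log₁₀(Σ 10^(L_i/10)).
Σ 10^(L/10) = 10^(80.8/10) + 10^(74.8/10) + 10^(69.1/10) = 1.586e+08.
L_total = 10·log₁₀(1.586e+08) = 82.00 dB.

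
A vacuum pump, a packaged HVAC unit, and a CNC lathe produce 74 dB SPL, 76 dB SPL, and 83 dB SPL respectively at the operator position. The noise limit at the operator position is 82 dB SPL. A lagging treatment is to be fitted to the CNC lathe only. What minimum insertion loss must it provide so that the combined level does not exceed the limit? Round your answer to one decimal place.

The untreated sources together contribute 10^(74/10) + 10^(76/10) = 6.493e+07, i.e. 78.12 dB SPL.
To meet 82 dB SPL overall, the treated CNC lathe may contribute at most 10^(82/10) − 6.493e+07 = 9.356e+07, i.e. 79.71 dB SPL.
Required insertion loss = 83 − 79.71 = 3.29 dB.

3.3 dB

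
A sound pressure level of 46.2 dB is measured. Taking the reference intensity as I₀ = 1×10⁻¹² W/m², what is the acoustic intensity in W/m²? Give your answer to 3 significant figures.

4.17e-08 W/m²

L = 10·log₁₀(I/I₀) ⇒ I = I₀·10^(L/10) = 10⁻¹² × 10^4.62.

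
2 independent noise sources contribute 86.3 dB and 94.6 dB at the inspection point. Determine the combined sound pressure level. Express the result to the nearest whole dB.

For uncorrelated sources the intensities add, so convert each level to linear form, sum, and take 10·log₁₀ of the total.
Σ 10^(L/10) = 10^(86.3/10) + 10^(94.6/10) = 3.311e+09.
L_total = 10·log₁₀(3.311e+09) = 95.20 dB.

95 dB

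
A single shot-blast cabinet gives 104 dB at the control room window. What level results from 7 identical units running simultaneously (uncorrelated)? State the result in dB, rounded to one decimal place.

112.5 dB

N identical incoherent sources raise the level by 10·log₁₀ N.
L_total = 104 + 10·log₁₀(7) = 104 + 8.451 = 112.45 dB.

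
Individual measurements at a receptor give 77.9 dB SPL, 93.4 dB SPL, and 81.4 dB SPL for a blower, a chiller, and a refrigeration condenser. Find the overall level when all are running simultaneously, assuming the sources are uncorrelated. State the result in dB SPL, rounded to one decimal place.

Incoherent sources combine by intensity addition: L_total = 10·log₁₀(Σ 10^(L_i/10)).
Σ 10^(L/10) = 10^(77.9/10) + 10^(93.4/10) + 10^(81.4/10) = 2.387e+09.
L_total = 10·log₁₀(2.387e+09) = 93.78 dB SPL.

93.8 dB SPL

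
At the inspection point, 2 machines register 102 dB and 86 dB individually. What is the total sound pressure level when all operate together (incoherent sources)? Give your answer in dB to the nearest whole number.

Incoherent sources combine by intensity addition: L_total = 10·log₁₀(Σ 10^(L_i/10)).
Σ 10^(L/10) = 10^(102/10) + 10^(86/10) = 1.625e+10.
L_total = 10·log₁₀(1.625e+10) = 102.11 dB.

102 dB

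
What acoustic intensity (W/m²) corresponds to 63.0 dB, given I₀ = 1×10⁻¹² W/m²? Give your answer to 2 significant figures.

2.0e-06 W/m²

I = I₀·10^(L/10) = 10⁻¹² × 10^(63.0/10) = 10^(-5.700).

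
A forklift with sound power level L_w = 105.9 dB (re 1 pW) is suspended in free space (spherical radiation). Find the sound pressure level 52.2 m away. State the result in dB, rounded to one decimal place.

60.6 dB

L_p = L_w − 10·log₁₀(4π·r²) with r = 52.2 m.
4π·r² = 3.424e+04 m², 10·log₁₀ of that is 45.346 dB.
L_p = 105.9 − 45.346 = 60.55 dB.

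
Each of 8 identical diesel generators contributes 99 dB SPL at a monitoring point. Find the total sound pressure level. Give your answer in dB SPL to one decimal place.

108.0 dB SPL

L_total = L₁ + 10·log₁₀ N for N identical incoherent sources.
L_total = 99 + 10·log₁₀(8) = 99 + 9.031 = 108.03 dB SPL.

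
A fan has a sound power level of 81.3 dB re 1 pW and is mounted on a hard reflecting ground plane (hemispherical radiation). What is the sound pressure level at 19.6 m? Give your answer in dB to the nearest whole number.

L_p = L_w − 10·log₁₀(2π·r²) with r = 19.6 m.
2π·r² = 2414 m², 10·log₁₀ of that is 33.827 dB.
L_p = 81.3 − 33.827 = 47.47 dB.

47 dB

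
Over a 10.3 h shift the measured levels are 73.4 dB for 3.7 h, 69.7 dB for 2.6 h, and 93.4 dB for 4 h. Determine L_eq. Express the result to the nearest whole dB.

89 dB

The energy average is taken in the linear domain: L_eq = 10·log₁₀[(Σ tᵢ·10^(Lᵢ/10))/T], T = 10.3 h.
Σ tᵢ·10^(Lᵢ/10) = 3.7·10^(73.4/10) + 2.6·10^(69.7/10) + 4·10^(93.4/10) = 8.856e+09.
L_eq = 10·log₁₀(8.856e+09/10.3) = 89.34 dB.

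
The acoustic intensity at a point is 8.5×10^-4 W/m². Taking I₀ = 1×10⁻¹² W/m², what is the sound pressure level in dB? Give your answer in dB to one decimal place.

Dividing by I₀ shifts the exponent by 12: I/I₀ = 8.5×10^8.
L = 10·(0.9294 + 8) = 89.29 dB.

89.3 dB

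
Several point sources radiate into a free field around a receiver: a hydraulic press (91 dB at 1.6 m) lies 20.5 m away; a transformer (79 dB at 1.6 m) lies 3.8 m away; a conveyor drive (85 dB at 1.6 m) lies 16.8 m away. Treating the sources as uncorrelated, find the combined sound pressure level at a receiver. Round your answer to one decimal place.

Propagate each source to the receiver with L = L_ref − 20·log₁₀(r/r_ref), then add intensities.
hydraulic press: 91 − 20·log₁₀(20.5/1.6) = 91 − 22.15 = 68.85 dB.
transformer: 79 − 20·log₁₀(3.8/1.6) = 79 − 7.51 = 71.49 dB.
conveyor drive: 85 − 20·log₁₀(16.8/1.6) = 85 − 20.42 = 64.58 dB.
Σ 10^(L/10) = 2.462e+07 → L_total = 10·log₁₀(2.462e+07) = 73.91 dB.

73.9 dB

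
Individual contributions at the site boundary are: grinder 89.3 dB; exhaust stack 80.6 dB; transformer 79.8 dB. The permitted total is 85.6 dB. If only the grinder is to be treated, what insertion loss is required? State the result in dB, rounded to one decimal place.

The untreated sources together contribute 10^(80.6/10) + 10^(79.8/10) = 2.103e+08, i.e. 83.23 dB.
The limit corresponds to 10^(85.6/10) = 3.631e+08; subtracting the fixed part leaves 1.528e+08 for the grinder, i.e. 81.84 dB.
Required insertion loss = 89.3 − 81.84 = 7.46 dB.

7.5 dB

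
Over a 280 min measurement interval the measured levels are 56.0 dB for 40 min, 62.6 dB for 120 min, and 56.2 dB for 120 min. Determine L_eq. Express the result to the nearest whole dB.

L_eq = 10·log₁₀[(1/T)·Σ tᵢ·10^(Lᵢ/10)] with T = 280 min.
Σ tᵢ·10^(Lᵢ/10) = 40·10^(56.0/10) + 120·10^(62.6/10) + 120·10^(56.2/10) = 2.843e+08.
L_eq = 10·log₁₀(2.843e+08/280) = 60.07 dB.

60 dB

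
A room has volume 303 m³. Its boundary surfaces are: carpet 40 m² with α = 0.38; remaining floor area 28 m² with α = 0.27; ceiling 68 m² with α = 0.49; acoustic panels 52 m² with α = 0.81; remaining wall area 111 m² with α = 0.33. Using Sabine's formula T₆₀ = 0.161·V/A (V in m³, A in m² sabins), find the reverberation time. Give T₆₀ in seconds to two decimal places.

0.36 s

A = Σ Sᵢαᵢ = 40·0.38 + 28·0.27 + 68·0.49 + 52·0.81 + 111·0.33 = 134.83 m².
T₆₀ = 0.161·V/A = 0.161·303/134.83 = 0.362 s.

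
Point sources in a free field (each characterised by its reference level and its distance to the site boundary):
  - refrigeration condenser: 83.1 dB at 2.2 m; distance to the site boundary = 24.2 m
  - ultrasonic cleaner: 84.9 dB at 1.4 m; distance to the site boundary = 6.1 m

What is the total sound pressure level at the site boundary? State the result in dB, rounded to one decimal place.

Propagate each source to the receiver with L = L_ref − 20·log₁₀(r/r_ref), then add intensities.
refrigeration condenser: 83.1 − 20·log₁₀(24.2/2.2) = 83.1 − 20.83 = 62.27 dB.
ultrasonic cleaner: 84.9 − 20·log₁₀(6.1/1.4) = 84.9 − 12.78 = 72.12 dB.
Σ 10^(L/10) = 1.797e+07 → L_total = 10·log₁₀(1.797e+07) = 72.54 dB.

72.5 dB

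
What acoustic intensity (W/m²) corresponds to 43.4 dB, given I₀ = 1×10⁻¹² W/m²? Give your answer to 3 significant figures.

2.19e-08 W/m²

I/I₀ = 10^(43.4/10) = 2.188e+04, so I = 2.188e+04 × 10⁻¹² W/m².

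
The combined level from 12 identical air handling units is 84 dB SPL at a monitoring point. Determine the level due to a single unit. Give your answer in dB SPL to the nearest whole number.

73 dB SPL

Dividing the total intensity by 12 lowers the level by 10·log₁₀ 12 = 10.792 dB: L₁ = 84 − 10.792.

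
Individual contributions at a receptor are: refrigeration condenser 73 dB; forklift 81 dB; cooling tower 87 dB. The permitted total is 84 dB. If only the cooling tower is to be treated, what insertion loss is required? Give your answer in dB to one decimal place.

6.8 dB

The untreated sources together contribute 10^(73/10) + 10^(81/10) = 1.458e+08, i.e. 81.64 dB.
The limit corresponds to 10^(84/10) = 2.512e+08; subtracting the fixed part leaves 1.053e+08 for the cooling tower, i.e. 80.23 dB.
So the cooling tower must be reduced from 87 to 80.23 dB: IL = 6.77 dB.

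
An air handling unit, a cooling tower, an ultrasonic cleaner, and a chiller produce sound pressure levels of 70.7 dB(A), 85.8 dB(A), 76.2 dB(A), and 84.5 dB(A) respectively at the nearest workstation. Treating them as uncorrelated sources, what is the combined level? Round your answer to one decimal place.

88.5 dB(A)

For uncorrelated sources the intensities add, so convert each level to linear form, sum, and take 10·log₁₀ of the total.
Σ 10^(L/10) = 10^(70.7/10) + 10^(85.8/10) + 10^(76.2/10) + 10^(84.5/10) = 7.155e+08.
L_total = 10·log₁₀(7.155e+08) = 88.55 dB(A).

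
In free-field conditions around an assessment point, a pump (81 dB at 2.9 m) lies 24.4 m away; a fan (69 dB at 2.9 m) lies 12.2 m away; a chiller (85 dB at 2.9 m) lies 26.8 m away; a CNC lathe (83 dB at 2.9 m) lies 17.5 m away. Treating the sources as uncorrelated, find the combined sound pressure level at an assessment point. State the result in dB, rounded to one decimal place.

First find each source's level at the receiver (point-source: −20·log₁₀(r/r_ref)), then combine on an intensity basis.
pump: 81 − 20·log₁₀(24.4/2.9) = 81 − 18.50 = 62.50 dB.
fan: 69 − 20·log₁₀(12.2/2.9) = 69 − 12.48 = 56.52 dB.
chiller: 85 − 20·log₁₀(26.8/2.9) = 85 − 19.31 = 65.69 dB.
CNC lathe: 83 − 20·log₁₀(17.5/2.9) = 83 − 15.61 = 67.39 dB.
Σ 10^(L/10) = 1.141e+07 → L_total = 10·log₁₀(1.141e+07) = 70.57 dB.

70.6 dB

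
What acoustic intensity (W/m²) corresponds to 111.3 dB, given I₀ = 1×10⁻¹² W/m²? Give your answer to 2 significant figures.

L = 10·log₁₀(I/I₀) ⇒ I = I₀·10^(L/10) = 10⁻¹² × 10^11.13.

0.13 W/m²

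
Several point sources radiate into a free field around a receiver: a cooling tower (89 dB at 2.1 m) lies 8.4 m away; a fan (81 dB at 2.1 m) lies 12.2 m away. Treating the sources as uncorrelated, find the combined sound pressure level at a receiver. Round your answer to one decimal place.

77.3 dB

Apply inverse-square spreading to bring every level to the receiver, then sum 10^(L/10).
cooling tower: 89 − 20·log₁₀(8.4/2.1) = 89 − 12.04 = 76.96 dB.
fan: 81 − 20·log₁₀(12.2/2.1) = 81 − 15.28 = 65.72 dB.
Σ 10^(L/10) = 5.338e+07 → L_total = 10·log₁₀(5.338e+07) = 77.27 dB.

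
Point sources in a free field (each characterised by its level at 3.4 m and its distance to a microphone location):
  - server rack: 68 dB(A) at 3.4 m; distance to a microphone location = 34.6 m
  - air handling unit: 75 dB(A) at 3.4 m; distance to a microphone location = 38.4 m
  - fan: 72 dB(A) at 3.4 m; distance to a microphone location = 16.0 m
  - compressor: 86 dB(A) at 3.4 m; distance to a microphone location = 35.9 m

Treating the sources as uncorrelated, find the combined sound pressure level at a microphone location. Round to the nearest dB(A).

67 dB(A)

Apply inverse-square spreading to bring every level to the receiver, then sum 10^(L/10).
server rack: 68 − 20·log₁₀(34.6/3.4) = 68 − 20.15 = 47.85 dB(A).
air handling unit: 75 − 20·log₁₀(38.4/3.4) = 75 − 21.06 = 53.94 dB(A).
fan: 72 − 20·log₁₀(16.0/3.4) = 72 − 13.45 = 58.55 dB(A).
compressor: 86 − 20·log₁₀(35.9/3.4) = 86 − 20.47 = 65.53 dB(A).
Σ 10^(L/10) = 4.595e+06 → L_total = 10·log₁₀(4.595e+06) = 66.62 dB(A).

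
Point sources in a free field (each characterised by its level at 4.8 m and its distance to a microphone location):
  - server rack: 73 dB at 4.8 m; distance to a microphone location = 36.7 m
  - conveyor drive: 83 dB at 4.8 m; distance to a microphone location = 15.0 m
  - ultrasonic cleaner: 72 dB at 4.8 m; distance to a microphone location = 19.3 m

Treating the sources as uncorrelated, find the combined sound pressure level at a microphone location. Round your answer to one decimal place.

Apply inverse-square spreading to bring every level to the receiver, then sum 10^(L/10).
server rack: 73 − 20·log₁₀(36.7/4.8) = 73 − 17.67 = 55.33 dB.
conveyor drive: 83 − 20·log₁₀(15.0/4.8) = 83 − 9.90 = 73.10 dB.
ultrasonic cleaner: 72 − 20·log₁₀(19.3/4.8) = 72 − 12.09 = 59.91 dB.
Σ 10^(L/10) = 2.175e+07 → L_total = 10·log₁₀(2.175e+07) = 73.38 dB.

73.4 dB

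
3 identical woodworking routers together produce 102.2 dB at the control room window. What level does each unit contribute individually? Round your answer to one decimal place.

Dividing the total intensity by 3 lowers the level by 10·log₁₀ 3 = 4.771 dB: L₁ = 102.2 − 4.771.

97.4 dB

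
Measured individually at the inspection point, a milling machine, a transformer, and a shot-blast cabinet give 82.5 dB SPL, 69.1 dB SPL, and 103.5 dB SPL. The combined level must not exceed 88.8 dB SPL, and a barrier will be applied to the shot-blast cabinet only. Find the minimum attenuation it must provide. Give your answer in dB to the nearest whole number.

The untreated sources together contribute 10^(82.5/10) + 10^(69.1/10) = 1.860e+08, i.e. 82.69 dB SPL.
To meet 88.8 dB SPL overall, the treated shot-blast cabinet may contribute at most 10^(88.8/10) − 1.860e+08 = 5.726e+08, i.e. 87.58 dB SPL.
So the shot-blast cabinet must be reduced from 103.5 to 87.58 dB SPL: IL = 15.92 dB.

16 dB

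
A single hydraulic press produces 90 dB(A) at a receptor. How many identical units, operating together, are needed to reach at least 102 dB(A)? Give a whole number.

16

N identical sources give L₁ + 10·log₁₀ N, so require 10·log₁₀ N ≥ 102 − 90 = 12.0 dB.
N ≥ 10^(12.0/10) = 15.849, so N = 16.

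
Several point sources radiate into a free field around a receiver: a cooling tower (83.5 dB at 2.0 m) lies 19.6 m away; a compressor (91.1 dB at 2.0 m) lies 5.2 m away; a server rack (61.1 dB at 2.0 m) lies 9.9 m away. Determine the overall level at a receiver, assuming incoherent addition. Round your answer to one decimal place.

82.9 dB

Propagate each source to the receiver with L = L_ref − 20·log₁₀(r/r_ref), then add intensities.
cooling tower: 83.5 − 20·log₁₀(19.6/2.0) = 83.5 − 19.82 = 63.68 dB.
compressor: 91.1 − 20·log₁₀(5.2/2.0) = 91.1 − 8.30 = 82.80 dB.
server rack: 61.1 − 20·log₁₀(9.9/2.0) = 61.1 − 13.89 = 47.21 dB.
Σ 10^(L/10) = 1.930e+08 → L_total = 10·log₁₀(1.930e+08) = 82.85 dB.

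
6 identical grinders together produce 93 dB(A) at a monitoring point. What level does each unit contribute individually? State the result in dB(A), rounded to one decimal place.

Dividing the total intensity by 6 lowers the level by 10·log₁₀ 6 = 7.782 dB: L₁ = 93 − 7.782.

85.2 dB(A)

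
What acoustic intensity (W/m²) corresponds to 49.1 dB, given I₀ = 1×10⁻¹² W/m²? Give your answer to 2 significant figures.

8.1e-08 W/m²

I/I₀ = 10^(49.1/10) = 8.128e+04, so I = 8.128e+04 × 10⁻¹² W/m².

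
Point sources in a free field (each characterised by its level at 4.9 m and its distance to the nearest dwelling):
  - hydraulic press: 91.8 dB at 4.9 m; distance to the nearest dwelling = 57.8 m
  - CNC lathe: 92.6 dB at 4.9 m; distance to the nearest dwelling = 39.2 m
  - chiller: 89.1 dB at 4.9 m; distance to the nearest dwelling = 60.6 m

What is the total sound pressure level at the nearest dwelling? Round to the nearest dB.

76 dB

Propagate each source to the receiver with L = L_ref − 20·log₁₀(r/r_ref), then add intensities.
hydraulic press: 91.8 − 20·log₁₀(57.8/4.9) = 91.8 − 21.43 = 70.37 dB.
CNC lathe: 92.6 − 20·log₁₀(39.2/4.9) = 92.6 − 18.06 = 74.54 dB.
chiller: 89.1 − 20·log₁₀(60.6/4.9) = 89.1 − 21.85 = 67.25 dB.
Σ 10^(L/10) = 4.462e+07 → L_total = 10·log₁₀(4.462e+07) = 76.50 dB.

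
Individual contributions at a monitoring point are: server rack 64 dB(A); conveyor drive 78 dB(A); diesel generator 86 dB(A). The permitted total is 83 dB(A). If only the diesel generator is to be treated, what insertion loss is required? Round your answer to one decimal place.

Everything except the diesel generator sums to 10^(64/10) + 10^(78/10) = 6.561e+07 in linear terms, 78.17 dB(A).
The limit corresponds to 10^(83/10) = 1.995e+08; subtracting the fixed part leaves 1.339e+08 for the diesel generator, i.e. 81.27 dB(A).
So the diesel generator must be reduced from 86 to 81.27 dB(A): IL = 4.73 dB.

4.7 dB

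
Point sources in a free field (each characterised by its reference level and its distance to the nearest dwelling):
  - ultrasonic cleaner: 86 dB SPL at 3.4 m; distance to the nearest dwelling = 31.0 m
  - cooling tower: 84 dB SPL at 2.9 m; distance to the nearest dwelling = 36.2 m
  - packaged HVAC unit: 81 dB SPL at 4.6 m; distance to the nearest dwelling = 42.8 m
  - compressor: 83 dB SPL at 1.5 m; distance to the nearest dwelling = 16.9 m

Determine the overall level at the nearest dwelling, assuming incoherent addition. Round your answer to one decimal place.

Propagate each source to the receiver with L = L_ref − 20·log₁₀(r/r_ref), then add intensities.
ultrasonic cleaner: 86 − 20·log₁₀(31.0/3.4) = 86 − 19.20 = 66.80 dB SPL.
cooling tower: 84 − 20·log₁₀(36.2/2.9) = 84 − 21.93 = 62.07 dB SPL.
packaged HVAC unit: 81 − 20·log₁₀(42.8/4.6) = 81 − 19.37 = 61.63 dB SPL.
compressor: 83 − 20·log₁₀(16.9/1.5) = 83 − 21.04 = 61.96 dB SPL.
Σ 10^(L/10) = 9.427e+06 → L_total = 10·log₁₀(9.427e+06) = 69.74 dB SPL.

69.7 dB SPL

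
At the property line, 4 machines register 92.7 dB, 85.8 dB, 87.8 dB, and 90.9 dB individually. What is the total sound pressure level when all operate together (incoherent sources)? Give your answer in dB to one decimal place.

For uncorrelated sources the intensities add, so convert each level to linear form, sum, and take 10·log₁₀ of the total.
Σ 10^(L/10) = 10^(92.7/10) + 10^(85.8/10) + 10^(87.8/10) + 10^(90.9/10) = 4.075e+09.
L_total = 10·log₁₀(4.075e+09) = 96.10 dB.

96.1 dB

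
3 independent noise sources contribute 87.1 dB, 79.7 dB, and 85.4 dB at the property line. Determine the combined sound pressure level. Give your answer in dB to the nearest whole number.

90 dB

Incoherent sources combine by intensity addition: L_total = 10·log₁₀(Σ 10^(L_i/10)).
Σ 10^(L/10) = 10^(87.1/10) + 10^(79.7/10) + 10^(85.4/10) = 9.529e+08.
L_total = 10·log₁₀(9.529e+08) = 89.79 dB.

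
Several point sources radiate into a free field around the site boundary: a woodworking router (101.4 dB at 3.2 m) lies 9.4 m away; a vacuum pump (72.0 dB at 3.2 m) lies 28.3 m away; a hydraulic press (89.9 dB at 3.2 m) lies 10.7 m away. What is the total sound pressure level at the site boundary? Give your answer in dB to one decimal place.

First find each source's level at the receiver (point-source: −20·log₁₀(r/r_ref)), then combine on an intensity basis.
woodworking router: 101.4 − 20·log₁₀(9.4/3.2) = 101.4 − 9.36 = 92.04 dB.
vacuum pump: 72.0 − 20·log₁₀(28.3/3.2) = 72.0 − 18.93 = 53.07 dB.
hydraulic press: 89.9 − 20·log₁₀(10.7/3.2) = 89.9 − 10.48 = 79.42 dB.
Σ 10^(L/10) = 1.687e+09 → L_total = 10·log₁₀(1.687e+09) = 92.27 dB.

92.3 dB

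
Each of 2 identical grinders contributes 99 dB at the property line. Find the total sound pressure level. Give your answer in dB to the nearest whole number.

N identical incoherent sources raise the level by 10·log₁₀ N.
L_total = 99 + 10·log₁₀(2) = 99 + 3.010 = 102.01 dB.

102 dB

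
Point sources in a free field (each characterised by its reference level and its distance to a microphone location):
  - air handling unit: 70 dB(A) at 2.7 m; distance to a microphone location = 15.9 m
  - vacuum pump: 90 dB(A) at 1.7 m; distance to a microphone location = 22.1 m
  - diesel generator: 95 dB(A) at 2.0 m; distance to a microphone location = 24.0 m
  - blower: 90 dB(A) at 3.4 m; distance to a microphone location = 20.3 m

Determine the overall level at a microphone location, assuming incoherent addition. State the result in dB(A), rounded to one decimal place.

77.5 dB(A)

Apply inverse-square spreading to bring every level to the receiver, then sum 10^(L/10).
air handling unit: 70 − 20·log₁₀(15.9/2.7) = 70 − 15.40 = 54.60 dB(A).
vacuum pump: 90 − 20·log₁₀(22.1/1.7) = 90 − 22.28 = 67.72 dB(A).
diesel generator: 95 − 20·log₁₀(24.0/2.0) = 95 − 21.58 = 73.42 dB(A).
blower: 90 − 20·log₁₀(20.3/3.4) = 90 − 15.52 = 74.48 dB(A).
Σ 10^(L/10) = 5.622e+07 → L_total = 10·log₁₀(5.622e+07) = 77.50 dB(A).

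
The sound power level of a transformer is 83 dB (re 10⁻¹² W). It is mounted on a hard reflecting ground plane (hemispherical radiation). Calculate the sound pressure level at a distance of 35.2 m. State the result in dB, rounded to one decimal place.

44.1 dB

L_p = L_w − 10·log₁₀(2π·r²) with r = 35.2 m.
2π·r² = 7785 m², 10·log₁₀ of that is 38.913 dB.
L_p = 83 − 38.913 = 44.09 dB.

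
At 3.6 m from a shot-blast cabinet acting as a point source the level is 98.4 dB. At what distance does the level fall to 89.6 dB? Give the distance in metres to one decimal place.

The 8.8 dB drop corresponds to a distance ratio of 10^(8.8/20) for a point source.
r₂ = 3.6·10^((98.4−89.6)/20) = 3.6·10^(8.8/20) = 9.92 m.

9.9 m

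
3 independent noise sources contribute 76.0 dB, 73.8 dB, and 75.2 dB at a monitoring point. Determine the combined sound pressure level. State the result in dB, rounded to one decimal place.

79.9 dB

Incoherent sources combine by intensity addition: L_total = 10·log₁₀(Σ 10^(L_i/10)).
Σ 10^(L/10) = 10^(76.0/10) + 10^(73.8/10) + 10^(75.2/10) = 9.691e+07.
L_total = 10·log₁₀(9.691e+07) = 79.86 dB.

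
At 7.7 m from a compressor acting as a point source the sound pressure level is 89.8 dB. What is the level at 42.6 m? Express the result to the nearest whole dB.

75 dB

For a point source, L₂ = L₁ − 20·log₁₀(r₂/r₁).
L₂ = 89.8 − 20·log₁₀(42.6/7.7) = 89.8 − 14.858 = 74.94 dB.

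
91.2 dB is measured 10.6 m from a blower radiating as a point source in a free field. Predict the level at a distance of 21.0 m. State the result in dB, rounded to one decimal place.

85.3 dB

For a point source, L₂ = L₁ − 20·log₁₀(r₂/r₁).
L₂ = 91.2 − 20·log₁₀(21.0/10.6) = 91.2 − 5.938 = 85.26 dB.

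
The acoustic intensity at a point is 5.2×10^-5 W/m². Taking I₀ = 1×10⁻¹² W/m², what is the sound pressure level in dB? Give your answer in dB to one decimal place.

77.2 dB

Dividing by I₀ shifts the exponent by 12: I/I₀ = 5.2×10^7.
L = 10·(0.7160 + 7) = 77.16 dB.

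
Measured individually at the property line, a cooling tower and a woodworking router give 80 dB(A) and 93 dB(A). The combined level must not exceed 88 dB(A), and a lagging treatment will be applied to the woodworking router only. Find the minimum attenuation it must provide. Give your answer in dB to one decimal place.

The untreated sources together contribute 10^(80/10) = 1.000e+08, i.e. 80.00 dB(A).
The limit corresponds to 10^(88/10) = 6.310e+08; subtracting the fixed part leaves 5.310e+08 for the woodworking router, i.e. 87.25 dB(A).
Required insertion loss = 93 − 87.25 = 5.75 dB.

5.7 dB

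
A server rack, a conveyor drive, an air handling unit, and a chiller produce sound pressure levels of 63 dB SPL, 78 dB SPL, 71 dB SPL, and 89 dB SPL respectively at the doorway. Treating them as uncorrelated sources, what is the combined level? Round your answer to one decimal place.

Incoherent sources combine by intensity addition: L_total = 10·log₁₀(Σ 10^(L_i/10)).
Σ 10^(L/10) = 10^(63/10) + 10^(78/10) + 10^(71/10) + 10^(89/10) = 8.720e+08.
L_total = 10·log₁₀(8.720e+08) = 89.41 dB SPL.

89.4 dB SPL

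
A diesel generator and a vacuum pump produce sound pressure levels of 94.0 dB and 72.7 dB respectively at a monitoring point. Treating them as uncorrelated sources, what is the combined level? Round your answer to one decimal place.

94.0 dB

Incoherent sources combine by intensity addition: L_total = 10·log₁₀(Σ 10^(L_i/10)).
Σ 10^(L/10) = 10^(94.0/10) + 10^(72.7/10) = 2.531e+09.
L_total = 10·log₁₀(2.531e+09) = 94.03 dB.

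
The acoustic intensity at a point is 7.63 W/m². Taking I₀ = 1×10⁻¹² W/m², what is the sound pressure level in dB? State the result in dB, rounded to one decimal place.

I/I₀ = 7.63/10⁻¹² = 7.63×10^12, and L = 10·log₁₀(I/I₀).
L = 10·(0.8825 + 12) = 128.83 dB.

128.8 dB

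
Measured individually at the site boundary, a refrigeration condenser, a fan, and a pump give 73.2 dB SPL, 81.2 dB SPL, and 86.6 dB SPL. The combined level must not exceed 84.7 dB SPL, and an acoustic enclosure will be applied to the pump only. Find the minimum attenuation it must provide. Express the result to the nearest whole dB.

Everything except the pump sums to 10^(73.2/10) + 10^(81.2/10) = 1.527e+08 in linear terms, 81.84 dB SPL.
To meet 84.7 dB SPL overall, the treated pump may contribute at most 10^(84.7/10) − 1.527e+08 = 1.424e+08, i.e. 81.54 dB SPL.
Required insertion loss = 86.6 − 81.54 = 5.06 dB.

5 dB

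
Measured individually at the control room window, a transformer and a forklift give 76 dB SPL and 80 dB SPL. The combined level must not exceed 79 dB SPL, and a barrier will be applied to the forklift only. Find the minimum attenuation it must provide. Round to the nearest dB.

4 dB

Fixed contribution from the other source: Σ 10^(L/10) = 10^(76/10) = 3.981e+07 (76.00 dB SPL).
To meet 79 dB SPL overall, the treated forklift may contribute at most 10^(79/10) − 3.981e+07 = 3.962e+07, i.e. 75.98 dB SPL.
Required insertion loss = 80 − 75.98 = 4.02 dB.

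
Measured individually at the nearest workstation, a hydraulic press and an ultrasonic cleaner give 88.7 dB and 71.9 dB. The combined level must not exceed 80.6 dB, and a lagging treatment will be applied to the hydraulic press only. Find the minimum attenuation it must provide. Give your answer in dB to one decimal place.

8.7 dB

The untreated sources together contribute 10^(71.9/10) = 1.549e+07, i.e. 71.90 dB.
To meet 80.6 dB overall, the treated hydraulic press may contribute at most 10^(80.6/10) − 1.549e+07 = 9.933e+07, i.e. 79.97 dB.
Required insertion loss = 88.7 − 79.97 = 8.73 dB.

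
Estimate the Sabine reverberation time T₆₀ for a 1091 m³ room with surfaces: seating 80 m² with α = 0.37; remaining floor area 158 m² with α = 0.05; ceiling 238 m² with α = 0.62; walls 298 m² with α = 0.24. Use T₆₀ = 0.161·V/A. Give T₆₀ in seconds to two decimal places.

0.68 s

Summing Sᵢαᵢ: 80·0.37 + 158·0.05 + 238·0.62 + 298·0.24 = 256.58 m².
T₆₀ = 0.161 × 1091 / 256.58 = 0.685 s.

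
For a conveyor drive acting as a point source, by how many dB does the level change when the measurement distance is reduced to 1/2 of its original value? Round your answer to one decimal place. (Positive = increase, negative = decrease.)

Point-source spreading: ΔL = −20·log₁₀(r₂/r₁).
ΔL = −20·log₁₀(0.5) = +6.02 dB.

+6.0 dB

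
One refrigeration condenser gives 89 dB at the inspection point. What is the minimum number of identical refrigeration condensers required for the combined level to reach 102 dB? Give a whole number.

20

N identical sources give L₁ + 10·log₁₀ N, so require 10·log₁₀ N ≥ 102 − 89 = 13.0 dB.
N ≥ 10^(13.0/10) = 19.953, so N = 20.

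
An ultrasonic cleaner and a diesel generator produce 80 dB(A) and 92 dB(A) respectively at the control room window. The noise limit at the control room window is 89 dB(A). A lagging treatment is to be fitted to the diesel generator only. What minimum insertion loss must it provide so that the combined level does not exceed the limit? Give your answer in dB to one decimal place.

3.6 dB

Fixed contribution from the other source: Σ 10^(L/10) = 10^(80/10) = 1.000e+08 (80.00 dB(A)).
To meet 89 dB(A) overall, the treated diesel generator may contribute at most 10^(89/10) − 1.000e+08 = 6.943e+08, i.e. 88.42 dB(A).
So the diesel generator must be reduced from 92 to 88.42 dB(A): IL = 3.58 dB.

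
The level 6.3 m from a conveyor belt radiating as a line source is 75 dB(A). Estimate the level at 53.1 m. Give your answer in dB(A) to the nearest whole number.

66 dB(A)

For a line source, L₂ = L₁ − 10·log₁₀(r₂/r₁).
L₂ = 75 − 10·log₁₀(53.1/6.3) = 75 − 9.258 = 65.74 dB(A).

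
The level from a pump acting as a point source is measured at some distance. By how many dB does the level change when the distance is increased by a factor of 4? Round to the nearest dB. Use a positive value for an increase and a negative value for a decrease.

-12 dB

With spherical spreading the level changes by −20·log₁₀(r₂/r₁).
ΔL = −20·log₁₀(4) = -12.04 dB.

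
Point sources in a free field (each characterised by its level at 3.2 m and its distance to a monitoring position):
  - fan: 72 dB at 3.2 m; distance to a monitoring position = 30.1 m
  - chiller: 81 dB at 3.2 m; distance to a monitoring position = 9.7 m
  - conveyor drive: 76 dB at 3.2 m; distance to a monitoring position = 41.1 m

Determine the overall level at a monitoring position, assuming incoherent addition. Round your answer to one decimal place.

71.5 dB

Apply inverse-square spreading to bring every level to the receiver, then sum 10^(L/10).
fan: 72 − 20·log₁₀(30.1/3.2) = 72 − 19.47 = 52.53 dB.
chiller: 81 − 20·log₁₀(9.7/3.2) = 81 − 9.63 = 71.37 dB.
conveyor drive: 76 − 20·log₁₀(41.1/3.2) = 76 − 22.17 = 53.83 dB.
Σ 10^(L/10) = 1.412e+07 → L_total = 10·log₁₀(1.412e+07) = 71.50 dB.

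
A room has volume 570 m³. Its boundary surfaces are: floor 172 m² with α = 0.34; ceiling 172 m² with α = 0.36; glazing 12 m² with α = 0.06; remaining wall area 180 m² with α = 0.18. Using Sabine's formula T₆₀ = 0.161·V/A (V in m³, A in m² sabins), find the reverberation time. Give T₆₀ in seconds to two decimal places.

Summing Sᵢαᵢ: 172·0.34 + 172·0.36 + 12·0.06 + 180·0.18 = 153.52 m².
T₆₀ = 0.161 × 570 / 153.52 = 0.598 s.

0.60 s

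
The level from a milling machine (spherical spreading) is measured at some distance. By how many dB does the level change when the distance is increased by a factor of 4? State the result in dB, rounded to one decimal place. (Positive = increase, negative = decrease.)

-12.0 dB

Point-source spreading: ΔL = −20·log₁₀(r₂/r₁).
ΔL = −20·log₁₀(4) = -12.04 dB.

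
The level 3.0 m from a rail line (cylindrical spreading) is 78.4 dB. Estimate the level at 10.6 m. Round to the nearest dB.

Line-source attenuation: ΔL = 10·log₁₀(r₂/r₁) = 10·log₁₀(10.6/3.0) = 5.482 dB.
L₂ = 78.4 − 10·log₁₀(10.6/3.0) = 78.4 − 5.482 = 72.92 dB.

73 dB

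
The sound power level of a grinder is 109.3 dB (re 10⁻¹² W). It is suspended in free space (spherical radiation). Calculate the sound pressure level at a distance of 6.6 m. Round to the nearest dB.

L_p = L_w − 10·log₁₀(4π·r²) with r = 6.6 m.
4π·r² = 547.4 m², 10·log₁₀ of that is 27.383 dB.
L_p = 109.3 − 27.383 = 81.92 dB.

82 dB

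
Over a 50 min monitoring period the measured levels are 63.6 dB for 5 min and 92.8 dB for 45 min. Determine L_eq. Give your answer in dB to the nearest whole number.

92 dB

L_eq = 10·log₁₀[(1/T)·Σ tᵢ·10^(Lᵢ/10)] with T = 50 min.
Σ tᵢ·10^(Lᵢ/10) = 5·10^(63.6/10) + 45·10^(92.8/10) = 8.576e+10.
L_eq = 10·log₁₀(8.576e+10/50) = 92.34 dB.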